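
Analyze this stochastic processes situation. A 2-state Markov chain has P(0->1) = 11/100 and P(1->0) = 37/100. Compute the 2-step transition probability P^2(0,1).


Computing P^2 by matrix multiplication.
P = [[0.8900, 0.1100], [0.3700, 0.6300]]
After raising P to the power 2:
P^2(0,1) = 0.1672

0.1672


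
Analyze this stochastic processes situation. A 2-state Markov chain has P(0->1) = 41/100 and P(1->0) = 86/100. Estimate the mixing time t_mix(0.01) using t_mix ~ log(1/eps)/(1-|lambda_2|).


lambda_2 = |1 - p01 - p10| = |1 - 0.4100 - 0.8600| = 0.2700
t_mix ~ log(1/eps)/(1 - |lambda_2|)
= log(100)/(1 - 0.2700) = 4.6052/0.7300
= 6.3085

6.3085


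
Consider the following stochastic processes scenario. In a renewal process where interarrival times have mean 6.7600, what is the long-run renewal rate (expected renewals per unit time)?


Long-run renewal rate = 1/E(X)
= 1/6.7600
= 0.1479

0.1479


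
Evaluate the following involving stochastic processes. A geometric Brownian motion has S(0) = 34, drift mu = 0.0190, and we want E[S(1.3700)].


E[S(t)] = S(0) * exp(mu * t)
= 34 * exp(0.0190 * 1.3700)
= 34 * 1.0264
= 34.8966

34.8966


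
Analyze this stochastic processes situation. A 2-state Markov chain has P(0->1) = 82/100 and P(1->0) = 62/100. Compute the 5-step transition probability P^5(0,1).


Computing P^5 by matrix multiplication.
P = [[0.1800, 0.8200], [0.6200, 0.3800]]
After raising P to the power 5:
P^5(0,1) = 0.5788

0.5788


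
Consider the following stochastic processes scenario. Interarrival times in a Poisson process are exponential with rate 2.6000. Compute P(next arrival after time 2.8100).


P(X > t) = exp(-lambda * t)
= exp(-2.6000 * 2.8100)
= exp(-7.3060) = 6.7150e-04

6.7150e-04


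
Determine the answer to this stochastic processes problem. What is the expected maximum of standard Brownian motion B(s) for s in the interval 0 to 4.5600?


E(max B(s)) = sqrt(2t/pi)
= sqrt(2*4.5600/pi)
= sqrt(2.9030)
= 1.7038

1.7038


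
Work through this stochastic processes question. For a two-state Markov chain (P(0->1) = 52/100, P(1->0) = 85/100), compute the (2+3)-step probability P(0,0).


P^5 = P^2 * P^3
Computing via matrix multiplication of the transition matrix.
Entry (0,0) of P^5 = 0.6178

0.6178


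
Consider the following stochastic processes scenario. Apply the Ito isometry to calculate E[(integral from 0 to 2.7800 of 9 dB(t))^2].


By Ito isometry: E[(int f dB)^2] = int f^2 dt
= 9^2 * 2.7800
= 81 * 2.7800 = 225.1800

225.1800


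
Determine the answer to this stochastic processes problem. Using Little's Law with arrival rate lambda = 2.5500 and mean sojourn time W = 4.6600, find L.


Little's Law: L = lambda * W
= 2.5500 * 4.6600
= 11.8830

11.8830


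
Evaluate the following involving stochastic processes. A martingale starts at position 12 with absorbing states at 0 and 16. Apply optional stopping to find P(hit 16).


By optional stopping theorem: E(M at tau) = M(0) = 12
P(hit 16)*16 + P(hit 0)*0 = 12
P(hit 16) = (12 - 0)/(16 - 0) = 3/4 = 0.7500

0.7500


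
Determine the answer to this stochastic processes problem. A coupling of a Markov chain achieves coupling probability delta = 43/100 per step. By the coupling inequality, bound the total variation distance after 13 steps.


TV distance bound <= (1-delta)^n
= (1 - 0.4300)^13
= 0.5700^13
= 6.7046e-04

6.7046e-04


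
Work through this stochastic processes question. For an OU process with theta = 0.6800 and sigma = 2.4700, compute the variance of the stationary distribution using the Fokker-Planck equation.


Stationary variance = sigma^2 / (2*theta)
= 2.4700^2 / (2*0.6800)
= 6.1009 / 1.3600
= 4.4860

4.4860


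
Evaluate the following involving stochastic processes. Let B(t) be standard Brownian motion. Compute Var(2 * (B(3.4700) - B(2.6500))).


Var(alpha*(B(t)-B(s))) = alpha^2 * (t-s)
= 2^2 * (3.4700 - 2.6500)
= 4 * 0.8200
= 3.2800

3.2800


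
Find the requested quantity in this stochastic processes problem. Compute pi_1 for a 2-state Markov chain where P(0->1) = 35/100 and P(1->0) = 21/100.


Stationary distribution: pi_0 = p10/(p01+p10), pi_1 = p01/(p01+p10)
p01 = 0.3500, p10 = 0.2100
pi_1 = 0.6250

0.6250


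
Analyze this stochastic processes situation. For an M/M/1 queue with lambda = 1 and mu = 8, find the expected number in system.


rho = 1/8 = 0.1250
L = rho/(1-rho)
= 0.1250/0.8750
= 0.1429

0.1429


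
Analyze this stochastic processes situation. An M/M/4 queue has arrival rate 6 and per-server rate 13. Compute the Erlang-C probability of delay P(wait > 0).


a = lambda/mu = 0.4615
rho = a/c = 0.1154
Erlang-C formula applied:
C(c,a) = 0.0013

0.0013


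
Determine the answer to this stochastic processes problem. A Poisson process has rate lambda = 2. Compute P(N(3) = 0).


P(N(t)=k) = (lambda*t)^k * exp(-lambda*t) / k!
lambda*t = 6
= 6^0 * exp(-6) / 0!
= 1 * 0.0025 / 1
= 0.0025

0.0025


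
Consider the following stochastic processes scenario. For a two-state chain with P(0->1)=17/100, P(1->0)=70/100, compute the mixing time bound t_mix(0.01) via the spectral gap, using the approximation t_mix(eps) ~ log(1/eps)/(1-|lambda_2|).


lambda_2 = |1 - p01 - p10| = |1 - 0.1700 - 0.7000| = 0.1300
t_mix ~ log(1/eps)/(1 - |lambda_2|)
= log(100)/(1 - 0.1300) = 4.6052/0.8700
= 5.2933

5.2933


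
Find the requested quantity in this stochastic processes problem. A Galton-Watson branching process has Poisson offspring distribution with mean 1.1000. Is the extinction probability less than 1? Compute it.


Since mu = 1.1000 > 1, extinction prob q < 1.
Solve s = exp(mu*(s-1)) iteratively.
q = 0.8239

0.8239


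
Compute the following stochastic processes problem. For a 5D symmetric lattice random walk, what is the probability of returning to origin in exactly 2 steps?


P(return in 2 steps) = P(reverse first step) = 1/(2d)
= 1/10
= 0.1000

0.1000


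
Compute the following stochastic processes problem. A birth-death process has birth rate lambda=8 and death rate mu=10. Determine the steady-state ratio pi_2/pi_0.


For birth-death process, pi_n/pi_0 = (lambda/mu)^n
= (8/10)^2
= 0.6400

0.6400


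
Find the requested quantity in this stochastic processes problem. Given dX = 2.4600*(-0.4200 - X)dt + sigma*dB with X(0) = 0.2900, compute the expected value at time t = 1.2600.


E[X(t)] = mu + (X(0) - mu)*exp(-theta*t)
= -0.4200 + (0.2900 - -0.4200)*exp(-2.4600*1.2600)
= -0.4200 + 0.7100 * 0.0451
= -0.3880

-0.3880


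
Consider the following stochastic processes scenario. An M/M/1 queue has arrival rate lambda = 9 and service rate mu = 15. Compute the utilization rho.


rho = lambda/mu
= 9/15
= 0.6000

0.6000


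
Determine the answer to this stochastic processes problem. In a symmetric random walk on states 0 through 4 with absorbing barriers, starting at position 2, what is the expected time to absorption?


For symmetric RW on 0,...,N with absorbing barriers, E(i) = i*(N-i)
E(2) = 2 * 2 = 4

4


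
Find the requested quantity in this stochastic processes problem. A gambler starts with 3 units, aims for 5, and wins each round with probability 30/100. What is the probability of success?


Gambler's ruin formula:
r = q/p = 0.7000/0.3000 = 2.3333
P(win) = (1 - r^i)/(1 - r^N)
= (1 - 2.3333^3)/(1 - 2.3333^5)
= 0.1717

0.1717


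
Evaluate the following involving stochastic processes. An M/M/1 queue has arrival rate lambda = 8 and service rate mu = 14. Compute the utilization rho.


rho = lambda/mu
= 8/14
= 0.5714

0.5714


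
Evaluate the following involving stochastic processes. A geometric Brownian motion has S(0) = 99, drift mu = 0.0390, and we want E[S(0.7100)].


E[S(t)] = S(0) * exp(mu * t)
= 99 * exp(0.0390 * 0.7100)
= 99 * 1.0281
= 101.7796

101.7796


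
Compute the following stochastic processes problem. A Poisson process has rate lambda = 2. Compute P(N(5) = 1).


P(N(t)=k) = (lambda*t)^k * exp(-lambda*t) / k!
lambda*t = 10
= 10^1 * exp(-10) / 1!
= 10 * 4.5400e-05 / 1
= 4.5400e-04

4.5400e-04


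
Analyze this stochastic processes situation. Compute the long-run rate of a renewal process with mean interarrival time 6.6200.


Long-run renewal rate = 1/E(X)
= 1/6.6200
= 0.1511

0.1511


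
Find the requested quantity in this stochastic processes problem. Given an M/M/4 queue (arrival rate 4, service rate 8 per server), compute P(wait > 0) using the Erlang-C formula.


a = lambda/mu = 0.5000
rho = a/c = 0.1250
Erlang-C formula applied:
C(c,a) = 0.0018

0.0018


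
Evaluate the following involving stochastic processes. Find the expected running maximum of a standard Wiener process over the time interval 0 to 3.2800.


E(max B(s)) = sqrt(2t/pi)
= sqrt(2*3.2800/pi)
= sqrt(2.0881)
= 1.4450

1.4450


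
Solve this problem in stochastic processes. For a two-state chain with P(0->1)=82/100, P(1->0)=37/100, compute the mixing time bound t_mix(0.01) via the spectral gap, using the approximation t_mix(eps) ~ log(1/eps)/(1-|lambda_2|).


lambda_2 = |1 - p01 - p10| = |1 - 0.8200 - 0.3700| = 0.1900
t_mix ~ log(1/eps)/(1 - |lambda_2|)
= log(100)/(1 - 0.1900) = 4.6052/0.8100
= 5.6854

5.6854


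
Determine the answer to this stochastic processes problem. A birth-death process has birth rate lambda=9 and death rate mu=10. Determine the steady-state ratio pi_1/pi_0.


For birth-death process, pi_n/pi_0 = (lambda/mu)^n
= (9/10)^1
= 0.9000

0.9000


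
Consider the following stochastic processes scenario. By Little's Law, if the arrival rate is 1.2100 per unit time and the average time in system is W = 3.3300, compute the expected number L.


Little's Law: L = lambda * W
= 1.2100 * 3.3300
= 4.0293

4.0293


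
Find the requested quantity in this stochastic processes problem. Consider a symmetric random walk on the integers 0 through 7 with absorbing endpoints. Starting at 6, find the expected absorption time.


For symmetric RW on 0,...,N with absorbing barriers, E(i) = i*(N-i)
E(6) = 6 * 1 = 6

6


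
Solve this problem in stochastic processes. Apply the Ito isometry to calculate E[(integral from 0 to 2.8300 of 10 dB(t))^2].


By Ito isometry: E[(int f dB)^2] = int f^2 dt
= 10^2 * 2.8300
= 100 * 2.8300 = 283.0000

283.0000


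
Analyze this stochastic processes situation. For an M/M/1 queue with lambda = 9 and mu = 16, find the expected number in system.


rho = 9/16 = 0.5625
L = rho/(1-rho)
= 0.5625/0.4375
= 1.2857

1.2857


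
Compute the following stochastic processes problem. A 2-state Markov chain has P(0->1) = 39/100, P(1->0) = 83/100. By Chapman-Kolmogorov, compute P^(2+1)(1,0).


P^3 = P^2 * P^1
Computing via matrix multiplication of the transition matrix.
Entry (1,0) of P^3 = 0.6876

0.6876


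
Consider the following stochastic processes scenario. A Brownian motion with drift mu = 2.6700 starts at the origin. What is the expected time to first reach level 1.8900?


Expected first passage time = a/mu
= 1.8900/2.6700
= 0.7079

0.7079


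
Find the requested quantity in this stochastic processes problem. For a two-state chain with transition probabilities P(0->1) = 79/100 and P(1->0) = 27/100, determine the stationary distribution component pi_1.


Stationary distribution: pi_0 = p10/(p01+p10), pi_1 = p01/(p01+p10)
p01 = 0.7900, p10 = 0.2700
pi_1 = 0.7453

0.7453


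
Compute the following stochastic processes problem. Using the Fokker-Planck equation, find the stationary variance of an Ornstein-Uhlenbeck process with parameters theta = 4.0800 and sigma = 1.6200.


Stationary variance = sigma^2 / (2*theta)
= 1.6200^2 / (2*4.0800)
= 2.6244 / 8.1600
= 0.3216

0.3216


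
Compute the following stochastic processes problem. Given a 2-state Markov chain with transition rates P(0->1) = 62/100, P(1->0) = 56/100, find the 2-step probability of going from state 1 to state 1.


Computing P^2 by matrix multiplication.
P = [[0.3800, 0.6200], [0.5600, 0.4400]]
After raising P to the power 2:
P^2(1,1) = 0.5408

0.5408


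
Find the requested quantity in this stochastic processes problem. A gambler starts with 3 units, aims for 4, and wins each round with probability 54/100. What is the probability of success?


Gambler's ruin formula:
r = q/p = 0.4600/0.5400 = 0.8519
P(win) = (1 - r^i)/(1 - r^N)
= (1 - 0.8519^3)/(1 - 0.8519^4)
= 0.8066

0.8066


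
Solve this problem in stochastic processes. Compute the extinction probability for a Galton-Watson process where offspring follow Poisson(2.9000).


Since mu = 2.9000 > 1, extinction prob q < 1.
Solve s = exp(mu*(s-1)) iteratively.
q = 0.0668

0.0668


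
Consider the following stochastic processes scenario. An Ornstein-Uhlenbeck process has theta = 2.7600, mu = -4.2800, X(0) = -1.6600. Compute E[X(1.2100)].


E[X(t)] = mu + (X(0) - mu)*exp(-theta*t)
= -4.2800 + (-1.6600 - -4.2800)*exp(-2.7600*1.2100)
= -4.2800 + 2.6200 * 0.0355
= -4.1871

-4.1871


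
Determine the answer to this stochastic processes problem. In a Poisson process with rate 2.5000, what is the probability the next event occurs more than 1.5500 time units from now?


P(X > t) = exp(-lambda * t)
= exp(-2.5000 * 1.5500)
= exp(-3.8750) = 0.0208

0.0208


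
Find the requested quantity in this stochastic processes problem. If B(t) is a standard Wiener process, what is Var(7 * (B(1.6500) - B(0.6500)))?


Var(alpha*(B(t)-B(s))) = alpha^2 * (t-s)
= 7^2 * (1.6500 - 0.6500)
= 49 * 1.0000
= 49.0000

49.0000


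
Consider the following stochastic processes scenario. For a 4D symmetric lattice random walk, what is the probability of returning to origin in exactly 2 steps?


P(return in 2 steps) = P(reverse first step) = 1/(2d)
= 1/8
= 0.1250

0.1250


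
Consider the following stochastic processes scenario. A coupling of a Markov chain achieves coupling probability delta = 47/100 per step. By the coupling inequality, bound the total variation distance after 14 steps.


TV distance bound <= (1-delta)^n
= (1 - 0.4700)^14
= 0.5300^14
= 1.3799e-04

1.3799e-04


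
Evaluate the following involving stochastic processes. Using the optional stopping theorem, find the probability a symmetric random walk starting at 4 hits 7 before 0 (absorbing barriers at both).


By optional stopping theorem: E(M at tau) = M(0) = 4
P(hit 7)*7 + P(hit 0)*0 = 4
P(hit 7) = (4 - 0)/(7 - 0) = 4/7 = 0.5714

0.5714


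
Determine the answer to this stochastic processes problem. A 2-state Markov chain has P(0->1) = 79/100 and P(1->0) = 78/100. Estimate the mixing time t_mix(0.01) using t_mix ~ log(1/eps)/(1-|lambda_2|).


lambda_2 = |1 - p01 - p10| = |1 - 0.7900 - 0.7800| = 0.5700
t_mix ~ log(1/eps)/(1 - |lambda_2|)
= log(100)/(1 - 0.5700) = 4.6052/0.4300
= 10.7097

10.7097


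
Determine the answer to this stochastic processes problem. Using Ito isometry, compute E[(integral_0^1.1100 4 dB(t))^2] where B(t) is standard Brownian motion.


By Ito isometry: E[(int f dB)^2] = int f^2 dt
= 4^2 * 1.1100
= 16 * 1.1100 = 17.7600

17.7600


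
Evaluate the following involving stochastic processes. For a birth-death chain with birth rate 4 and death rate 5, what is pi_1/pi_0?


For birth-death process, pi_n/pi_0 = (lambda/mu)^n
= (4/5)^1
= 0.8000

0.8000


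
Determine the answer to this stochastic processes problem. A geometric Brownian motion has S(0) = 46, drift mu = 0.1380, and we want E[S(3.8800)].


E[S(t)] = S(0) * exp(mu * t)
= 46 * exp(0.1380 * 3.8800)
= 46 * 1.7082
= 78.5772

78.5772


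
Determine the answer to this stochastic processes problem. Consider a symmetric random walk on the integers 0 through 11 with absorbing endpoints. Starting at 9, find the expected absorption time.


For symmetric RW on 0,...,N with absorbing barriers, E(i) = i*(N-i)
E(9) = 9 * 2 = 18

18


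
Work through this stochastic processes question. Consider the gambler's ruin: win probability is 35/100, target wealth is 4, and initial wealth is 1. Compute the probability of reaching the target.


Gambler's ruin formula:
r = q/p = 0.6500/0.3500 = 1.8571
P(win) = (1 - r^i)/(1 - r^N)
= (1 - 1.8571^1)/(1 - 1.8571^4)
= 0.0787

0.0787


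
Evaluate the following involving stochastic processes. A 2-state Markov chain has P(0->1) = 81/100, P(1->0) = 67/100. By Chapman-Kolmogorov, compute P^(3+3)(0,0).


P^6 = P^3 * P^3
Computing via matrix multiplication of the transition matrix.
Entry (0,0) of P^6 = 0.4594

0.4594


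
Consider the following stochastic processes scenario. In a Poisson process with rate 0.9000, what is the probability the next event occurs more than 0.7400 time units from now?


P(X > t) = exp(-lambda * t)
= exp(-0.9000 * 0.7400)
= exp(-0.6660) = 0.5138

0.5138


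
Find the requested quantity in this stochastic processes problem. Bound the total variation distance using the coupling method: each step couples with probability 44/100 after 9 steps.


TV distance bound <= (1-delta)^n
= (1 - 0.4400)^9
= 0.5600^9
= 0.0054

0.0054


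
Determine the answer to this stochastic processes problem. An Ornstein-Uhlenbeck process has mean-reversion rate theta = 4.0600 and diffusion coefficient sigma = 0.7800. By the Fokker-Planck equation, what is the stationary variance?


Stationary variance = sigma^2 / (2*theta)
= 0.7800^2 / (2*4.0600)
= 0.6084 / 8.1200
= 0.0749

0.0749


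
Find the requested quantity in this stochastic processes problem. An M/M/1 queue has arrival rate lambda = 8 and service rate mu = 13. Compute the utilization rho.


rho = lambda/mu
= 8/13
= 0.6154

0.6154


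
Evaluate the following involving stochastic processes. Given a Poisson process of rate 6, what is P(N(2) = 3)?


P(N(t)=k) = (lambda*t)^k * exp(-lambda*t) / k!
lambda*t = 12
= 12^3 * exp(-12) / 3!
= 1728 * 6.1442e-06 / 6
= 0.0018

0.0018


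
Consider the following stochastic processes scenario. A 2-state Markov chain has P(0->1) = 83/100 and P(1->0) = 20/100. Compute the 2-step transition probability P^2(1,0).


Computing P^2 by matrix multiplication.
P = [[0.1700, 0.8300], [0.2000, 0.8000]]
After raising P to the power 2:
P^2(1,0) = 0.1940

0.1940


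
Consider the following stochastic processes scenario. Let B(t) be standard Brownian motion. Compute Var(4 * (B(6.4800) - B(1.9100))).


Var(alpha*(B(t)-B(s))) = alpha^2 * (t-s)
= 4^2 * (6.4800 - 1.9100)
= 16 * 4.5700
= 73.1200

73.1200


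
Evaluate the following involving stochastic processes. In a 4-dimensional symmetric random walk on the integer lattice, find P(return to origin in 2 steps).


P(return in 2 steps) = P(reverse first step) = 1/(2d)
= 1/8
= 0.1250

0.1250


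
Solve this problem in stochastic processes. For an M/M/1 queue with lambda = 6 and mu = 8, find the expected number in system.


rho = 6/8 = 0.7500
L = rho/(1-rho)
= 0.7500/0.2500
= 3.0000

3.0000


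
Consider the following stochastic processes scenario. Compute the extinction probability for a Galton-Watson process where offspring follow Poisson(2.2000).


Since mu = 2.2000 > 1, extinction prob q < 1.
Solve s = exp(mu*(s-1)) iteratively.
q = 0.1563

0.1563


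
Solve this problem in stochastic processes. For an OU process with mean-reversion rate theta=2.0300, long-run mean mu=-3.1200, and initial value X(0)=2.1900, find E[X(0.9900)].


E[X(t)] = mu + (X(0) - mu)*exp(-theta*t)
= -3.1200 + (2.1900 - -3.1200)*exp(-2.0300*0.9900)
= -3.1200 + 5.3100 * 0.1340
= -2.4083

-2.4083


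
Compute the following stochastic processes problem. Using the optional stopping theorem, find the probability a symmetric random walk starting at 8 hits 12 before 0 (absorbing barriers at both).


By optional stopping theorem: E(M at tau) = M(0) = 8
P(hit 12)*12 + P(hit 0)*0 = 8
P(hit 12) = (8 - 0)/(12 - 0) = 2/3 = 0.6667

0.6667


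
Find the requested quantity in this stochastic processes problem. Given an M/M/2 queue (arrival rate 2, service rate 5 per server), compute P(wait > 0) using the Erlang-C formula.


a = lambda/mu = 0.4000
rho = a/c = 0.2000
Erlang-C formula applied:
C(c,a) = 0.0667

0.0667


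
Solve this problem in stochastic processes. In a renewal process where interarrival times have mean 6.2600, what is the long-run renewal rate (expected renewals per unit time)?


Long-run renewal rate = 1/E(X)
= 1/6.2600
= 0.1597

0.1597


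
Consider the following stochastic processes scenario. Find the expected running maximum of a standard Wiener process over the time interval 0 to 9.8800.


E(max B(s)) = sqrt(2t/pi)
= sqrt(2*9.8800/pi)
= sqrt(6.2898)
= 2.5079

2.5079


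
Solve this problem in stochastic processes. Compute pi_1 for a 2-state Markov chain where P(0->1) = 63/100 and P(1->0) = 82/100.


Stationary distribution: pi_0 = p10/(p01+p10), pi_1 = p01/(p01+p10)
p01 = 0.6300, p10 = 0.8200
pi_1 = 0.4345

0.4345


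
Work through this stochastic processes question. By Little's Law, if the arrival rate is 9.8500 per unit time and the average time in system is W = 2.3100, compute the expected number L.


Little's Law: L = lambda * W
= 9.8500 * 2.3100
= 22.7535

22.7535


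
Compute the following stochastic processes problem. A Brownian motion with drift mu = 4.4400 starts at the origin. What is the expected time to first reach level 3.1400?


Expected first passage time = a/mu
= 3.1400/4.4400
= 0.7072

0.7072


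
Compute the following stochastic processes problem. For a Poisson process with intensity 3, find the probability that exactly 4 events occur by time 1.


P(N(t)=k) = (lambda*t)^k * exp(-lambda*t) / k!
lambda*t = 3
= 3^4 * exp(-3) / 4!
= 81 * 0.0498 / 24
= 0.1680

0.1680


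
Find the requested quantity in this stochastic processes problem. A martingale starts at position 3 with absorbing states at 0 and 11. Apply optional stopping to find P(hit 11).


By optional stopping theorem: E(M at tau) = M(0) = 3
P(hit 11)*11 + P(hit 0)*0 = 3
P(hit 11) = (3 - 0)/(11 - 0) = 3/11 = 0.2727

0.2727


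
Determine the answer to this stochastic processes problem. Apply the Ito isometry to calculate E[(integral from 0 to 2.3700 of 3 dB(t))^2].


By Ito isometry: E[(int f dB)^2] = int f^2 dt
= 3^2 * 2.3700
= 9 * 2.3700 = 21.3300

21.3300


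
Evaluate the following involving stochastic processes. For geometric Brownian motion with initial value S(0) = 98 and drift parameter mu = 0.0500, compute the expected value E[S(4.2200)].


E[S(t)] = S(0) * exp(mu * t)
= 98 * exp(0.0500 * 4.2200)
= 98 * 1.2349
= 121.0214

121.0214


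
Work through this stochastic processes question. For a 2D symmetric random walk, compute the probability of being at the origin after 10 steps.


P = C(10,5)^2 / 4^10
= 252^2 / 1048576
= 63504 / 1048576
= 0.0606

0.0606


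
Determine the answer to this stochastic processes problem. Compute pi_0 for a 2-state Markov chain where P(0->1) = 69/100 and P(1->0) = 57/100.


Stationary distribution: pi_0 = p10/(p01+p10), pi_1 = p01/(p01+p10)
p01 = 0.6900, p10 = 0.5700
pi_0 = 0.4524

0.4524


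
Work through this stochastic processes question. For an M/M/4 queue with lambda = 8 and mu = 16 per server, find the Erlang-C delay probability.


a = lambda/mu = 0.5000
rho = a/c = 0.1250
Erlang-C formula applied:
C(c,a) = 0.0018

0.0018


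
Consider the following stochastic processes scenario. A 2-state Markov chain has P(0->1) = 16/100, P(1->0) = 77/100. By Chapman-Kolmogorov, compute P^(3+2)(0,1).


P^5 = P^3 * P^2
Computing via matrix multiplication of the transition matrix.
Entry (0,1) of P^5 = 0.1720

0.1720


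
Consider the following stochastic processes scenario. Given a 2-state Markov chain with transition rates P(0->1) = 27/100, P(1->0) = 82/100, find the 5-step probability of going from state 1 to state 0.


Computing P^5 by matrix multiplication.
P = [[0.7300, 0.2700], [0.8200, 0.1800]]
After raising P to the power 5:
P^5(1,0) = 0.7523

0.7523


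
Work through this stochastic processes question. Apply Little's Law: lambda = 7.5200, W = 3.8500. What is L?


Little's Law: L = lambda * W
= 7.5200 * 3.8500
= 28.9520

28.9520


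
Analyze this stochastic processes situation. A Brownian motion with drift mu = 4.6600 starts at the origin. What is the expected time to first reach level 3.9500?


Expected first passage time = a/mu
= 3.9500/4.6600
= 0.8476

0.8476


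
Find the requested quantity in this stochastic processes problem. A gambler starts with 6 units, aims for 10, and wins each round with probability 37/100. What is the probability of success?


Gambler's ruin formula:
r = q/p = 0.6300/0.3700 = 1.7027
P(win) = (1 - r^i)/(1 - r^N)
= (1 - 1.7027^6)/(1 - 1.7027^10)
= 0.1146

0.1146


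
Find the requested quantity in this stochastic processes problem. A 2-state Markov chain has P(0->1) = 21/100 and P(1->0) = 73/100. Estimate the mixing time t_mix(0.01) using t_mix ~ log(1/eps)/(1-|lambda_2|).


lambda_2 = |1 - p01 - p10| = |1 - 0.2100 - 0.7300| = 0.0600
t_mix ~ log(1/eps)/(1 - |lambda_2|)
= log(100)/(1 - 0.0600) = 4.6052/0.9400
= 4.8991

4.8991


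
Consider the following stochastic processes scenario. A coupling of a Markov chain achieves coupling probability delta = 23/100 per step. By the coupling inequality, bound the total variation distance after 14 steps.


TV distance bound <= (1-delta)^n
= (1 - 0.2300)^14
= 0.7700^14
= 0.0258

0.0258


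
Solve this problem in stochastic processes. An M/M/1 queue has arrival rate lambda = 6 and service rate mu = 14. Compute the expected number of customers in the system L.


rho = 6/14 = 0.4286
L = rho/(1-rho)
= 0.4286/0.5714
= 0.7500

0.7500


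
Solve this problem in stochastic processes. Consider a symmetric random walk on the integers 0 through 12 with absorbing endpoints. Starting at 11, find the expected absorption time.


For symmetric RW on 0,...,N with absorbing barriers, E(i) = i*(N-i)
E(11) = 11 * 1 = 11

11


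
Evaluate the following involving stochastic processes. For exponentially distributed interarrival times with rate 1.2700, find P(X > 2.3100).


P(X > t) = exp(-lambda * t)
= exp(-1.2700 * 2.3100)
= exp(-2.9337) = 0.0532

0.0532


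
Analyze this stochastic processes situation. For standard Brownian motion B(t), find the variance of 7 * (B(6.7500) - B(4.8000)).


Var(alpha*(B(t)-B(s))) = alpha^2 * (t-s)
= 7^2 * (6.7500 - 4.8000)
= 49 * 1.9500
= 95.5500

95.5500


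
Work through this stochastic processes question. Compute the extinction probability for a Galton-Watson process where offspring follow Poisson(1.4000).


Since mu = 1.4000 > 1, extinction prob q < 1.
Solve s = exp(mu*(s-1)) iteratively.
q = 0.4890

0.4890


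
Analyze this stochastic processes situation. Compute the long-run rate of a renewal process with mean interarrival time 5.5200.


Long-run renewal rate = 1/E(X)
= 1/5.5200
= 0.1812

0.1812


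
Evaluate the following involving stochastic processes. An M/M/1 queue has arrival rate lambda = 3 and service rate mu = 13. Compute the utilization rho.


rho = lambda/mu
= 3/13
= 0.2308

0.2308


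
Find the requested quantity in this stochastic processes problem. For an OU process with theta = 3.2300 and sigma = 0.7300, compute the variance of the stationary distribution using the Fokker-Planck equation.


Stationary variance = sigma^2 / (2*theta)
= 0.7300^2 / (2*3.2300)
= 0.5329 / 6.4600
= 0.0825

0.0825


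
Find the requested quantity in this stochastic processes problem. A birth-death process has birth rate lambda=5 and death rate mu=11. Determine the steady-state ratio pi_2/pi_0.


For birth-death process, pi_n/pi_0 = (lambda/mu)^n
= (5/11)^2
= 0.2066

0.2066


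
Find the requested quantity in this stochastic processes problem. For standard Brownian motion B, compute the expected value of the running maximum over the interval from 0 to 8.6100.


E(max B(s)) = sqrt(2t/pi)
= sqrt(2*8.6100/pi)
= sqrt(5.4813)
= 2.3412

2.3412


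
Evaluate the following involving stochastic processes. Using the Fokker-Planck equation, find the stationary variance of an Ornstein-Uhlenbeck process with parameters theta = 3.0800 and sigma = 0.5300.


Stationary variance = sigma^2 / (2*theta)
= 0.5300^2 / (2*3.0800)
= 0.2809 / 6.1600
= 0.0456

0.0456


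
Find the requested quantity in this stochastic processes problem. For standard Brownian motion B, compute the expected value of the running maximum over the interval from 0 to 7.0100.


E(max B(s)) = sqrt(2t/pi)
= sqrt(2*7.0100/pi)
= sqrt(4.4627)
= 2.1125

2.1125


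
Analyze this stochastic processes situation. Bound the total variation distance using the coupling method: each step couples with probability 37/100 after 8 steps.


TV distance bound <= (1-delta)^n
= (1 - 0.3700)^8
= 0.6300^8
= 0.0248

0.0248


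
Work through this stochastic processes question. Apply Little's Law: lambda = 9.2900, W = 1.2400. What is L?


Little's Law: L = lambda * W
= 9.2900 * 1.2400
= 11.5196

11.5196


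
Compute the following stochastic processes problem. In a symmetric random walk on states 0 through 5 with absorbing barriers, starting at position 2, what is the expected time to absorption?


For symmetric RW on 0,...,N with absorbing barriers, E(i) = i*(N-i)
E(2) = 2 * 3 = 6

6


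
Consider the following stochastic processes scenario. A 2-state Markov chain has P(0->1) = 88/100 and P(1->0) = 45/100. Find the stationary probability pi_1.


Stationary distribution: pi_0 = p10/(p01+p10), pi_1 = p01/(p01+p10)
p01 = 0.8800, p10 = 0.4500
pi_1 = 0.6617

0.6617


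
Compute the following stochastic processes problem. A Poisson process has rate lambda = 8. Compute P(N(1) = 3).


P(N(t)=k) = (lambda*t)^k * exp(-lambda*t) / k!
lambda*t = 8
= 8^3 * exp(-8) / 3!
= 512 * 3.3546e-04 / 6
= 0.0286

0.0286


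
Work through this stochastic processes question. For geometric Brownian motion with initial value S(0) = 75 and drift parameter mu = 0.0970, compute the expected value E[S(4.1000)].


E[S(t)] = S(0) * exp(mu * t)
= 75 * exp(0.0970 * 4.1000)
= 75 * 1.4884
= 111.6298

111.6298


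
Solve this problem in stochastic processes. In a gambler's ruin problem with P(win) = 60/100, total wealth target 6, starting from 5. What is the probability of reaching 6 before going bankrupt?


Gambler's ruin formula:
r = q/p = 0.4000/0.6000 = 0.6667
P(win) = (1 - r^i)/(1 - r^N)
= (1 - 0.6667^5)/(1 - 0.6667^6)
= 0.9519

0.9519


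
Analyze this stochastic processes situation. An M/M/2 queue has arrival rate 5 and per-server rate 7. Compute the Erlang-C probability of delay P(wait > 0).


a = lambda/mu = 0.7143
rho = a/c = 0.3571
Erlang-C formula applied:
C(c,a) = 0.1880

0.1880


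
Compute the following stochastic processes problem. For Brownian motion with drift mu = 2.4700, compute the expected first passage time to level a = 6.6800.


Expected first passage time = a/mu
= 6.6800/2.4700
= 2.7045

2.7045


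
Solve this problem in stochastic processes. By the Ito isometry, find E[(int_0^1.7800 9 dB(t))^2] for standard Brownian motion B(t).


By Ito isometry: E[(int f dB)^2] = int f^2 dt
= 9^2 * 1.7800
= 81 * 1.7800 = 144.1800

144.1800


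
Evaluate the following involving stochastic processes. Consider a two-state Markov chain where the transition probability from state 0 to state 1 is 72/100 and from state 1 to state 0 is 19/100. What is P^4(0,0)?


Computing P^4 by matrix multiplication.
P = [[0.2800, 0.7200], [0.1900, 0.8100]]
After raising P to the power 4:
P^4(0,0) = 0.2088

0.2088


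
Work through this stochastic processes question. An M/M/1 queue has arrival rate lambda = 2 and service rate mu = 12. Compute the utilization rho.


rho = lambda/mu
= 2/12
= 0.1667

0.1667


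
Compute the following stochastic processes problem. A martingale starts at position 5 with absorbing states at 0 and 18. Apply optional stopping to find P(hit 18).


By optional stopping theorem: E(M at tau) = M(0) = 5
P(hit 18)*18 + P(hit 0)*0 = 5
P(hit 18) = (5 - 0)/(18 - 0) = 5/18 = 0.2778

0.2778


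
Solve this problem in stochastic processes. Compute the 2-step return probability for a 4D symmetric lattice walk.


P(return in 2 steps) = P(reverse first step) = 1/(2d)
= 1/8
= 0.1250

0.1250


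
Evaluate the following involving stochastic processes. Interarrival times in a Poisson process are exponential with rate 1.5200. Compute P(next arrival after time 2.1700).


P(X > t) = exp(-lambda * t)
= exp(-1.5200 * 2.1700)
= exp(-3.2984) = 0.0369

0.0369


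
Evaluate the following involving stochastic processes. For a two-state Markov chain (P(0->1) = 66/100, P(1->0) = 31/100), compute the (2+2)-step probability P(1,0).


P^4 = P^2 * P^2
Computing via matrix multiplication of the transition matrix.
Entry (1,0) of P^4 = 0.3196

0.3196


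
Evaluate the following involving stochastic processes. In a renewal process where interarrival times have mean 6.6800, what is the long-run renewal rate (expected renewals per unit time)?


Long-run renewal rate = 1/E(X)
= 1/6.6800
= 0.1497

0.1497


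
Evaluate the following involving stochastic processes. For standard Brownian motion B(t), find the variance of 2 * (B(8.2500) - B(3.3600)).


Var(alpha*(B(t)-B(s))) = alpha^2 * (t-s)
= 2^2 * (8.2500 - 3.3600)
= 4 * 4.8900
= 19.5600

19.5600


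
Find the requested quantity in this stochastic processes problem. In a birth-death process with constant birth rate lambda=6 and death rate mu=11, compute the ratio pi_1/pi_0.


For birth-death process, pi_n/pi_0 = (lambda/mu)^n
= (6/11)^1
= 0.5455

0.5455


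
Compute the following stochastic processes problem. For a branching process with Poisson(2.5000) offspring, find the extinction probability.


Since mu = 2.5000 > 1, extinction prob q < 1.
Solve s = exp(mu*(s-1)) iteratively.
q = 0.1074

0.1074


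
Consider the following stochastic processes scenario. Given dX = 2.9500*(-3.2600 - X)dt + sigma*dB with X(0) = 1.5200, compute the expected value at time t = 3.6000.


E[X(t)] = mu + (X(0) - mu)*exp(-theta*t)
= -3.2600 + (1.5200 - -3.2600)*exp(-2.9500*3.6000)
= -3.2600 + 4.7800 * 2.4423e-05
= -3.2599

-3.2599


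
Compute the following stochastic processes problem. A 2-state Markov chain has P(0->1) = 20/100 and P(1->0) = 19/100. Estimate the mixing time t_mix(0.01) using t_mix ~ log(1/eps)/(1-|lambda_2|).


lambda_2 = |1 - p01 - p10| = |1 - 0.2000 - 0.1900| = 0.6100
t_mix ~ log(1/eps)/(1 - |lambda_2|)
= log(100)/(1 - 0.6100) = 4.6052/0.3900
= 11.8081

11.8081


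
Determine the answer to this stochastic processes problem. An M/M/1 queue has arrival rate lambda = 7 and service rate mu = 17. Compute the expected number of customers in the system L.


rho = 7/17 = 0.4118
L = rho/(1-rho)
= 0.4118/0.5882
= 0.7000

0.7000


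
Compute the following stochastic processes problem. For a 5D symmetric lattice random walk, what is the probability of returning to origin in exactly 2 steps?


P(return in 2 steps) = P(reverse first step) = 1/(2d)
= 1/10
= 0.1000

0.1000


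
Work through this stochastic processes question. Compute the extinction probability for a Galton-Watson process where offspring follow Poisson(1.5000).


Since mu = 1.5000 > 1, extinction prob q < 1.
Solve s = exp(mu*(s-1)) iteratively.
q = 0.4172

0.4172


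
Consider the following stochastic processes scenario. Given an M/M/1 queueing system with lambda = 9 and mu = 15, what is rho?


rho = lambda/mu
= 9/15
= 0.6000

0.6000


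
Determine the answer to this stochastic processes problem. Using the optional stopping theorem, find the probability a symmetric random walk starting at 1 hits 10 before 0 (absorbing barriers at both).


By optional stopping theorem: E(M at tau) = M(0) = 1
P(hit 10)*10 + P(hit 0)*0 = 1
P(hit 10) = (1 - 0)/(10 - 0) = 1/10 = 0.1000

0.1000


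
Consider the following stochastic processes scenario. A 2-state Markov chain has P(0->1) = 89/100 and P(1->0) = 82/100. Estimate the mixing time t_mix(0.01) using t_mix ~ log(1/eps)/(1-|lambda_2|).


lambda_2 = |1 - p01 - p10| = |1 - 0.8900 - 0.8200| = 0.7100
t_mix ~ log(1/eps)/(1 - |lambda_2|)
= log(100)/(1 - 0.7100) = 4.6052/0.2900
= 15.8799

15.8799


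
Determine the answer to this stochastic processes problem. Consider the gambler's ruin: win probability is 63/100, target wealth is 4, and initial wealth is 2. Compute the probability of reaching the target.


Gambler's ruin formula:
r = q/p = 0.3700/0.6300 = 0.5873
P(win) = (1 - r^i)/(1 - r^N)
= (1 - 0.5873^2)/(1 - 0.5873^4)
= 0.7435

0.7435


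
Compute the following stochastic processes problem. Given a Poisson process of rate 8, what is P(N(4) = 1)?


P(N(t)=k) = (lambda*t)^k * exp(-lambda*t) / k!
lambda*t = 32
= 32^1 * exp(-32) / 1!
= 32 * 1.2664e-14 / 1
= 4.0525e-13

4.0525e-13


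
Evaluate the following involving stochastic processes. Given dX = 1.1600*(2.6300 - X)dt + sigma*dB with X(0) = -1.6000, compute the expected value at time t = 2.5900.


E[X(t)] = mu + (X(0) - mu)*exp(-theta*t)
= 2.6300 + (-1.6000 - 2.6300)*exp(-1.1600*2.5900)
= 2.6300 + -4.2300 * 0.0496
= 2.4203

2.4203


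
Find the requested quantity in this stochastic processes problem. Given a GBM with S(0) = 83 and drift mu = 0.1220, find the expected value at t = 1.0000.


E[S(t)] = S(0) * exp(mu * t)
= 83 * exp(0.1220 * 1.0000)
= 83 * 1.1298
= 93.7696

93.7696


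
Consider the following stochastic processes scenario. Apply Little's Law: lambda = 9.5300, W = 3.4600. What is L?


Little's Law: L = lambda * W
= 9.5300 * 3.4600
= 32.9738

32.9738


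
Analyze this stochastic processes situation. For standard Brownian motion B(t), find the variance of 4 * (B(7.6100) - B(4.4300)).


Var(alpha*(B(t)-B(s))) = alpha^2 * (t-s)
= 4^2 * (7.6100 - 4.4300)
= 16 * 3.1800
= 50.8800

50.8800


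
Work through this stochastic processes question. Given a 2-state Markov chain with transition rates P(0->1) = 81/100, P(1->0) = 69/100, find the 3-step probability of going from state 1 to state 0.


Computing P^3 by matrix multiplication.
P = [[0.1900, 0.8100], [0.6900, 0.3100]]
After raising P to the power 3:
P^3(1,0) = 0.5175

0.5175


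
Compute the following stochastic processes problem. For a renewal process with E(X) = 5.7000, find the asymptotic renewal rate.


Long-run renewal rate = 1/E(X)
= 1/5.7000
= 0.1754

0.1754


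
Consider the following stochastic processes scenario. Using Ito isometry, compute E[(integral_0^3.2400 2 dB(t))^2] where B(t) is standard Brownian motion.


By Ito isometry: E[(int f dB)^2] = int f^2 dt
= 2^2 * 3.2400
= 4 * 3.2400 = 12.9600

12.9600


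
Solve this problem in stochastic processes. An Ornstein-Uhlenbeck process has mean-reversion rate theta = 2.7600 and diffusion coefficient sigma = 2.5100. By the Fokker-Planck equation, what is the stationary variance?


Stationary variance = sigma^2 / (2*theta)
= 2.5100^2 / (2*2.7600)
= 6.3001 / 5.5200
= 1.1413

1.1413


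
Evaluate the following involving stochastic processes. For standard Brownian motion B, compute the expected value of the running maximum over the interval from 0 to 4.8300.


E(max B(s)) = sqrt(2t/pi)
= sqrt(2*4.8300/pi)
= sqrt(3.0749)
= 1.7535

1.7535


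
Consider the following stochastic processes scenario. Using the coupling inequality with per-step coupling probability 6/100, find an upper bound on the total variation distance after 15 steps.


TV distance bound <= (1-delta)^n
= (1 - 0.0600)^15
= 0.9400^15
= 0.3953

0.3953


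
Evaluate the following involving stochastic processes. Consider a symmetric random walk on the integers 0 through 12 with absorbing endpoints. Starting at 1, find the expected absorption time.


For symmetric RW on 0,...,N with absorbing barriers, E(i) = i*(N-i)
E(1) = 1 * 11 = 11

11


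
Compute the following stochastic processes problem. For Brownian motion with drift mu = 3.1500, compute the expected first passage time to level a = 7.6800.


Expected first passage time = a/mu
= 7.6800/3.1500
= 2.4381

2.4381
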